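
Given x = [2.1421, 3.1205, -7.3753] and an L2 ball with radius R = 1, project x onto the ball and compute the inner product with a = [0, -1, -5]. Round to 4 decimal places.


Step 1: Compute ||x|| (intermediates to 6 decimals).
||x|| = sqrt(2.1421^2 + 3.1205^2 + (-7.3753)^2) = 8.289823
Step 2: Project.
Since ||x|| > R, scale = R/||x|| = 1/8.289823 = 0.12063, proj(x) = scale * x
proj(x) = [0.258402, 0.376426, -0.889682]
Step 3: Dot product.
a^T * proj(x) = 0*0.258402 - 1*0.376426 - 5*(-0.889682) = 4.072


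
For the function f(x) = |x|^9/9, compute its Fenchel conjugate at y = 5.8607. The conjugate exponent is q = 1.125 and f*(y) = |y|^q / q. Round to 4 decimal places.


The conjugate exponent q satisfies 1/p + 1/q = 1.
p = 9, so q = 9/(9 - 1) = 1.125
|y|^q = 5.8607^1.125 = 7.3104
f*(5.8607) = 7.3104 / 1.125 = 6.4982


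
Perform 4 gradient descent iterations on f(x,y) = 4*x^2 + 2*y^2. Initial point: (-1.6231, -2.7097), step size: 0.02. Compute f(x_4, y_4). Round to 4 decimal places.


Gradient descent on f(x,y) = 4*x^2 + 2*y^2.
Starting point: (-1.6231, -2.7097), alpha = 0.02
Step 1: grad_x = 2*4*-1.6231 = -12.9848, grad_y = 2*2*-2.7097 = -10.8388
  x_1 = -1.6231 - 0.02*-12.9848 = -1.3634
  y_1 = -2.7097 - 0.02*-10.8388 = -2.4929
Step 2: grad_x = 2*4*-1.3634 = -10.9072, grad_y = 2*2*-2.4929 = -9.9717
  x_2 = -1.3634 - 0.02*-10.9072 = -1.1453
  y_2 = -2.4929 - 0.02*-9.9717 = -2.2935
Step 3: grad_x = 2*4*-1.1453 = -9.1621, grad_y = 2*2*-2.2935 = -9.174
  x_3 = -1.1453 - 0.02*-9.1621 = -0.962
  y_3 = -2.2935 - 0.02*-9.174 = -2.11
Step 4: grad_x = 2*4*-0.962 = -7.6961, grad_y = 2*2*-2.11 = -8.44
  x_4 = -0.962 - 0.02*-7.6961 = -0.8081
  y_4 = -2.11 - 0.02*-8.44 = -1.9412
f(-0.8081, -1.9412) = 4*(-0.8081)^2 + 2*(-1.9412)^2 = 10.1487


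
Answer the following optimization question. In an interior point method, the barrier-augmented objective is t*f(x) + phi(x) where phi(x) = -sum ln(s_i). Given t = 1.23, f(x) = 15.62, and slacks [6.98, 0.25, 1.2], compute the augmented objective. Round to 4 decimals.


Step 1: Compute log-barrier.
ln values: [1.943, -1.3863, 0.1823]
phi = -(1.943 - 1.3863 + 0.1823) = -0.7391
Step 2: Compute augmented objective.
t*f(x) = 1.23*15.62 = 19.2126
Total = 19.2126 - 0.7391 = 18.4735


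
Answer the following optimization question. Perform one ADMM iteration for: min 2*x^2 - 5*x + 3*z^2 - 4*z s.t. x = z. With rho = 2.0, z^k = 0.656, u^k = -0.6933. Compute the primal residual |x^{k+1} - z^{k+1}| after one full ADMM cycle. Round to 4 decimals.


ADMM iteration with rho = 2.0, z^k = 0.656, u^k = -0.6933
Step 1: x-update.
Minimize 2*x^2 - 5*x + (2.0/2)*(x - 0.656 - 0.6933)^2
FOC: (2*2 + 2.0)*x = 5 + 2.0*(0.656 + 0.6933)
x^{k+1} = 1.2831
Step 2: z-update.
Minimize 3*z^2 - 4*z + (2.0/2)*(1.2831 - z - 0.6933)^2
FOC: (2*3 + 2.0)*z = 4 + 2.0*(1.2831 - 0.6933)
z^{k+1} = 0.6475
Step 3: u-update.
u^{k+1} = -0.6933 + 1.2831 - 0.6475 = -0.0577
Step 4: Primal residual = |1.2831 - 0.6475| = 0.6357


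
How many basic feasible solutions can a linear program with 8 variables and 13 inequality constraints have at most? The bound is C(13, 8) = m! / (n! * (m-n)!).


Each vertex corresponds to some choice of n active constraints out of m, so the number of vertices is at most C(m, n) = m! / (n!(m-n)!).
m = 13, n = 8
Numerator: 13 * 12 * 11 * 10 * 9 * 8 * 7 * 6
Denominator: 8! = 40320
C(13, 8) = 1287


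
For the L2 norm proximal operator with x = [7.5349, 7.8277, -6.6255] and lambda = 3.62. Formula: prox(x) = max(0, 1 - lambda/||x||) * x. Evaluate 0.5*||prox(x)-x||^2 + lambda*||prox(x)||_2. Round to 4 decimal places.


Step 1: Compute ||x||.
||x|| = 12.7258
Step 2: Compute scaling factor.
scale = max(0, 1 - 3.62/12.7258) = 0.7155
Step 3: prox(x) = [5.3915, 5.601, -4.7408]
||prox(x)|| = 9.1058
Step 4: Proximal objective.
0.5*||prox-x||^2 = 6.5522
lambda*||prox|| = 32.963
Total = 39.515


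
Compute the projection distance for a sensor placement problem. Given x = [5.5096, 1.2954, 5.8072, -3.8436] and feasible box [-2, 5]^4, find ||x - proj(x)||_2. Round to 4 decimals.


Project each component onto [-2, 5].
clip(5.5096) = 5.0, clip(1.2954) = 1.2954, clip(5.8072) = 5.0, clip(-3.8436) = -2.0
Projection = [5.0, 1.2954, 5.0, -2.0]
Squared diffs: [0.2597, 0.0, 0.6516, 3.3989]
Distance = sqrt(4.3102) = 2.0761


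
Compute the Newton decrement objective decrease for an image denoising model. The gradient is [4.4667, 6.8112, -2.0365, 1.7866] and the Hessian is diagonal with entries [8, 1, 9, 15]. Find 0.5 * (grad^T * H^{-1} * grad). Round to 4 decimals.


Step 1: H is diagonal, so H^(-1) * g = [0.5583, 6.8112, -0.2263, 0.1191].
Step 2: g^T H^(-1) g = sum_i g_i^2 / H_ii
  = (4.4667)^2/8 + (6.8112)^2/1 + (-2.0365)^2/9 + (1.7866)^2/15
  = 2.4939 + 46.3924 + 0.4608 + 0.2128 = 49.56
Step 3: Objective decrease = 0.5 * g^T H^(-1) g = 24.78


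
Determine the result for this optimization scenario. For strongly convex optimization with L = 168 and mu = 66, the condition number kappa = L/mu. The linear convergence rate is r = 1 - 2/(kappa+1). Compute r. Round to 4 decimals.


Step 1: Compute the condition number.
kappa = L/mu = 168/66 = 2.5455
Step 2: Compute the convergence rate.
r = 1 - 2/(kappa + 1) = 1 - 2*mu/(L + mu) = (L - mu)/(L + mu) = 102/234 = 0.4359


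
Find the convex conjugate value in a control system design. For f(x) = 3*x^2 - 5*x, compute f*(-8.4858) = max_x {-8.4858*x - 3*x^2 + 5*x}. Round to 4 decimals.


f*(y) = sup_x {y*x - a*x^2 - b*x} = sup_x {(y-b)*x - a*x^2}
FOC: (y - b) - 2a*x = 0 => x* = (y - b)/(2a)
x* = (-8.4858 + 5)/(2*3) = -0.581
f*(-8.4858) = (y-b)^2/(4a) = (-8.4858 + 5)^2/(4*3)
= 12.1508/12 = 1.0126


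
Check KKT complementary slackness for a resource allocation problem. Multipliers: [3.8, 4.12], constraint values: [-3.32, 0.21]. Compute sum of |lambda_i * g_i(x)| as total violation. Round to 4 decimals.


KKT complementary slackness check:
lambda_1 * g_1 = 3.8 * -3.32 = -12.616
lambda_2 * g_2 = 4.12 * 0.21 = 0.8652
Total violation = 12.616 + 0.8652 = 13.4812


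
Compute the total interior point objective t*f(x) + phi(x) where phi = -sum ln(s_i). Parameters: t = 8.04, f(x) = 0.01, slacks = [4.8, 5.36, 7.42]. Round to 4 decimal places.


Step 1: Compute log-barrier.
ln values: [1.5686, 1.679, 2.0042]
phi = -(1.5686 + 1.679 + 2.0042) = -5.2518
Step 2: Compute augmented objective.
t*f(x) = 8.04*0.01 = 0.0804
Total = 0.0804 - 5.2518 = -5.1714


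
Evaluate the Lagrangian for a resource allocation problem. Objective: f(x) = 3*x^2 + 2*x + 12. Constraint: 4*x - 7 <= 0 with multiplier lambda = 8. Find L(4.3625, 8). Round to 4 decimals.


Step 1: Evaluate f(x).
f(4.3625) = 3*4.3625^2 + 2*4.3625 + 12 = 77.8192
Step 2: Evaluate g(x).
g(4.3625) = 4*4.3625 - 7 = 10.45
Step 3: Compute Lagrangian.
L = 77.8192 + 8*10.45 = 161.4192


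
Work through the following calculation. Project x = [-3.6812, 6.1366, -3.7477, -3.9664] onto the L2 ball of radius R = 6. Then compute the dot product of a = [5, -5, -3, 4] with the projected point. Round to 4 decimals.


Step 1: Compute ||x|| (intermediates to 6 decimals).
||x|| = sqrt((-3.6812)^2 + 6.1366^2 + (-3.7477)^2 + (-3.9664)^2) = 8.99926
Step 2: Project.
Since ||x|| > R, scale = R/||x|| = 6/8.99926 = 0.666721, proj(x) = scale * x
proj(x) = [-2.454333, 4.0914, -2.49867, -2.644482]
Step 3: Dot product.
a^T * proj(x) = 5*(-2.454333) - 5*4.0914 - 3*(-2.49867) + 4*(-2.644482) = -35.8106


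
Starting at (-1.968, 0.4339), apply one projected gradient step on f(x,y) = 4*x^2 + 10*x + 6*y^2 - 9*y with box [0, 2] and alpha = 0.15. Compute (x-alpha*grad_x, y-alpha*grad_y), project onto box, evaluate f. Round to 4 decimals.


Step 1: Compute gradient at (-1.968, 0.4339).
grad_x = 2*4*-1.968 + 10 = -5.744
grad_y = 2*6*0.4339 - 9 = -3.7932
Step 2: Gradient step.
x_raw = -1.968 - 0.15*-5.744 = -1.1064
y_raw = 0.4339 - 0.15*-3.7932 = 1.0029
Step 3: Project onto [0, 2].
x_proj = clip(-1.1064) = 0.0
y_proj = clip(1.0029) = 1.0029
Step 4: Evaluate f.
f(0.0, 1.0029) = -2.9913


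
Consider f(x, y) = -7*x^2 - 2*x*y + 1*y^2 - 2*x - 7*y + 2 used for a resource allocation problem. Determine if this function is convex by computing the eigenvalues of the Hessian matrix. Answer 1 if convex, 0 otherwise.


The Hessian of f(x,y) = -7*x^2 - 2*x*y + 1*y^2 - 2*x - 7*y + 2 is:
H = [[-14, -2], [-2, 2]]
Trace = -14 + 2 = -12
Determinant = -14*2 - (-2)^2 = -32
Discriminant = (-12)^2 - 4*-32 = 272.0
Eigenvalues: lambda_1 = -14.2462, lambda_2 = 2.2462
The function is not convex.

0


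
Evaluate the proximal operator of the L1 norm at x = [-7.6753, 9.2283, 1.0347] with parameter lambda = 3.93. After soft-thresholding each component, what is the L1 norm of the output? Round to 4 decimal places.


Soft-thresholding with lambda = 3.93:
prox(-7.6753) = sign(-7.6753)*max(|-7.6753| - 3.93, 0) = -3.7453
prox(9.2283) = sign(9.2283)*max(|9.2283| - 3.93, 0) = 5.2983
prox(1.0347) = sign(1.0347)*max(|1.0347| - 3.93, 0) = 0.0
prox(x) = [-3.7453, 5.2983, 0.0]
||prox(x)||_1 = 3.7453 + 5.2983 + 0.0 = 9.0436


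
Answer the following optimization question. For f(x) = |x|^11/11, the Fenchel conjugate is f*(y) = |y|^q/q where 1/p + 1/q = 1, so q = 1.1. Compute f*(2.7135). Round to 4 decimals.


The conjugate exponent q satisfies 1/p + 1/q = 1.
p = 11, so q = 11/(11 - 1) = 1.1
|y|^q = 2.7135^1.1 = 2.9984
f*(2.7135) = 2.9984 / 1.1 = 2.7258


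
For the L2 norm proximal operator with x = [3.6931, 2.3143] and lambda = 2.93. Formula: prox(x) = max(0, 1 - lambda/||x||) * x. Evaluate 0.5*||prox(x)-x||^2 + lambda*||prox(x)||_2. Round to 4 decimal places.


Step 1: Compute ||x||.
||x|| = 4.3583
Step 2: Compute scaling factor.
scale = max(0, 1 - 2.93/4.3583) = 0.3277
Step 3: prox(x) = [1.2103, 0.7584]
||prox(x)|| = 1.4283
Step 4: Proximal objective.
0.5*||prox-x||^2 = 4.2925
lambda*||prox|| = 4.1849
Total = 8.4774


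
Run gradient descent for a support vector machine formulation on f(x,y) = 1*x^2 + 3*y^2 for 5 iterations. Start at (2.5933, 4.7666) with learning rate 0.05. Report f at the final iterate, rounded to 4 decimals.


Gradient descent on f(x,y) = 1*x^2 + 3*y^2.
Starting point: (2.5933, 4.7666), alpha = 0.05
Step 1: grad_x = 2*1*2.5933 = 5.1866, grad_y = 2*3*4.7666 = 28.5996
  x_1 = 2.5933 - 0.05*5.1866 = 2.334
  y_1 = 4.7666 - 0.05*28.5996 = 3.3366
Step 2: grad_x = 2*1*2.334 = 4.6679, grad_y = 2*3*3.3366 = 20.0197
  x_2 = 2.334 - 0.05*4.6679 = 2.1006
  y_2 = 3.3366 - 0.05*20.0197 = 2.3356
Step 3: grad_x = 2*1*2.1006 = 4.2011, grad_y = 2*3*2.3356 = 14.0138
  x_3 = 2.1006 - 0.05*4.2011 = 1.8905
  y_3 = 2.3356 - 0.05*14.0138 = 1.6349
Step 4: grad_x = 2*1*1.8905 = 3.781, grad_y = 2*3*1.6349 = 9.8097
  x_4 = 1.8905 - 0.05*3.781 = 1.7015
  y_4 = 1.6349 - 0.05*9.8097 = 1.1445
Step 5: grad_x = 2*1*1.7015 = 3.4029, grad_y = 2*3*1.1445 = 6.8668
  x_5 = 1.7015 - 0.05*3.4029 = 1.5313
  y_5 = 1.1445 - 0.05*6.8668 = 0.8011
f(1.5313, 0.8011) = 1*1.5313^2 + 3*0.8011^2 = 4.2703


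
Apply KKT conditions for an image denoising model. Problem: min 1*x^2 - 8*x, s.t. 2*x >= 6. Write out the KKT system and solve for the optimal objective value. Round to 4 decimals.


Step 1: Try lambda = 0 (constraint inactive).
Stationarity: 2*1*x - 8 = 0
x* = 8/(2*1) = 4.0
Check constraint: 2*4.0 = 8.0 >= 6 -- satisfied.
Step 2: Compute optimal value.
f(x*) = 1*4.0^2 - 8*4.0 = -16.0


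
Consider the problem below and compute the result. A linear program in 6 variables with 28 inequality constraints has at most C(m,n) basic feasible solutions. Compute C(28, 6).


Each vertex corresponds to some choice of n active constraints out of m, so the number of vertices is at most C(m, n) = m! / (n!(m-n)!).
m = 28, n = 6
Numerator: 28 * 27 * 26 * 25 * 24 * 23
Denominator: 6! = 720
C(28, 6) = 376740


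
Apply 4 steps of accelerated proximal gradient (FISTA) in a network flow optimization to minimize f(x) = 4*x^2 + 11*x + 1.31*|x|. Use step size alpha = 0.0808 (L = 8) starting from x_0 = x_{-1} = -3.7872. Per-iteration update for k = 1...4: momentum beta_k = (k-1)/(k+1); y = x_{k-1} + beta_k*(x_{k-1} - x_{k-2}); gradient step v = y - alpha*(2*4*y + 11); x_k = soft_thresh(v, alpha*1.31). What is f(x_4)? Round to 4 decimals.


FISTA on f(x) = 4*x^2 + 11*x + 1.31*|x|
L = 8, alpha = 0.0808
Iteration 1: beta = 0.0, y = -3.7872 + 0.0*(-3.7872 + 3.7872) = -3.7872
  grad(y) = -19.2976, v = y - alpha*grad = -2.228
  prox(v) = soft_thresh(-2.228, 0.1058) = -2.1221
Iteration 2: beta = 0.3333, y = -2.1221 + 0.3333*(-2.1221 + 3.7872) = -1.5671
  grad(y) = -1.5366, v = y - alpha*grad = -1.4429
  prox(v) = soft_thresh(-1.4429, 0.1058) = -1.3371
Iteration 3: beta = 0.5, y = -1.3371 + 0.5*(-1.3371 + 2.1221) = -0.9446
  grad(y) = 3.4436, v = y - alpha*grad = -1.2228
  prox(v) = soft_thresh(-1.2228, 0.1058) = -1.1169
Iteration 4: beta = 0.6, y = -1.1169 + 0.6*(-1.1169 + 1.3371) = -0.9849
  grad(y) = 3.121, v = y - alpha*grad = -1.2371
  prox(v) = soft_thresh(-1.2371, 0.1058) = -1.1312
f(x_4) = 4*(-1.1312)^2 + 11*(-1.1312) + 1.31*|-1.1312| = -5.8429


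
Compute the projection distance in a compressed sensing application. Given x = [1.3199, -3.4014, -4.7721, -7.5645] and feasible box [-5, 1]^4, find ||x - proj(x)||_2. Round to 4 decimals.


Project each component onto [-5, 1].
clip(1.3199) = 1.0, clip(-3.4014) = -3.4014, clip(-4.7721) = -4.7721, clip(-7.5645) = -5.0
Projection = [1.0, -3.4014, -4.7721, -5.0]
Squared diffs: [0.1023, 0.0, 0.0, 6.5767]
Distance = sqrt(6.679) = 2.5844


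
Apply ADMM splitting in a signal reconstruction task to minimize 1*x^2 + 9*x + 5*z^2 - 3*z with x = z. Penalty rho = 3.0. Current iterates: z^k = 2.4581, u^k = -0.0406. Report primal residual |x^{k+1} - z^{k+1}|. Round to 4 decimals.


ADMM iteration with rho = 3.0, z^k = 2.4581, u^k = -0.0406
Step 1: x-update.
Minimize 1*x^2 + 9*x + (3.0/2)*(x - 2.4581 - 0.0406)^2
FOC: (2*1 + 3.0)*x = -9 + 3.0*(2.4581 + 0.0406)
x^{k+1} = -0.3008
Step 2: z-update.
Minimize 5*z^2 - 3*z + (3.0/2)*(-0.3008 - z - 0.0406)^2
FOC: (2*5 + 3.0)*z = 3 + 3.0*(-0.3008 - 0.0406)
z^{k+1} = 0.152
Step 3: u-update.
u^{k+1} = -0.0406 - 0.3008 - 0.152 = -0.4934
Step 4: Primal residual = |-0.3008 - 0.152| = 0.4528


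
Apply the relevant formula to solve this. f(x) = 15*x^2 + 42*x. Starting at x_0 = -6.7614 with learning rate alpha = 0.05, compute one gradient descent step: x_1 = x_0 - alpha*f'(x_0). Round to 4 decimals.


We compute the gradient at x_0 and apply the update.
f'(x) = 30*x + 42
f'(-6.7614) = 30*-6.7614 + 42 = -160.842
x_1 = -6.7614 - 0.05*-160.842 = 1.2807


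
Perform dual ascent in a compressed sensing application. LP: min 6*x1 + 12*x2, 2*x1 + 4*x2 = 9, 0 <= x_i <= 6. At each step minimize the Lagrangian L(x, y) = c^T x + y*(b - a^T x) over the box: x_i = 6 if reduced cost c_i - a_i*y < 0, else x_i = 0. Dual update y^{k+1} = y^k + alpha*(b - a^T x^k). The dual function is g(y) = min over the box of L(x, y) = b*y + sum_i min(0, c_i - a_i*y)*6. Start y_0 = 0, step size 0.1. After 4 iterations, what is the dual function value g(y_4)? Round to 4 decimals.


Dual ascent for LP: min 6*x1 + 12*x2, 2*x1 + 4*x2 = 9, 0 <= x_i <= 6
Step 1: y^k = 0.0, reduced costs: (6.0, 12.0)
  x^k = (0.0, 0.0), subgradient = b - a^T x = 9.0
  y^{k+1} = 0.0 + 0.1*9.0 = 0.9
Step 2: y^k = 0.9, reduced costs: (4.2, 8.4)
  x^k = (0.0, 0.0), subgradient = b - a^T x = 9.0
  y^{k+1} = 0.9 + 0.1*9.0 = 1.8
Step 3: y^k = 1.8, reduced costs: (2.4, 4.8)
  x^k = (0.0, 0.0), subgradient = b - a^T x = 9.0
  y^{k+1} = 1.8 + 0.1*9.0 = 2.7
Step 4: y^k = 2.7, reduced costs: (0.6, 1.2)
  x^k = (0.0, 0.0), subgradient = b - a^T x = 9.0
  y^{k+1} = 2.7 + 0.1*9.0 = 3.6
Dual objective at y_4 = 3.6: reduced costs (-1.2, -2.4), box minimizer x = (6.0, 6.0)
g(y_4) = b*y + (c1 - a1*y)*x1 + (c2 - a2*y)*x2 = 9*3.6 + (-1.2)*6.0 + (-2.4)*6.0 = 32.4 - 7.2 - 14.4 = 10.8


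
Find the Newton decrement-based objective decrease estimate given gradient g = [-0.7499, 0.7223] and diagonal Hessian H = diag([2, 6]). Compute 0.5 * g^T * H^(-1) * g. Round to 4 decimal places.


Step 1: H is diagonal, so H^(-1) * g = [-0.375, 0.1204].
Step 2: g^T H^(-1) g = sum_i g_i^2 / H_ii
  = (-0.7499)^2/2 + (0.7223)^2/6
  = 0.2812 + 0.087 = 0.3681
Step 3: Objective decrease = 0.5 * g^T H^(-1) g = 0.1841


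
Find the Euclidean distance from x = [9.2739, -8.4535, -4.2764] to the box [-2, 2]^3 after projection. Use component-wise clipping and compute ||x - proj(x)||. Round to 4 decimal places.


Project each component onto [-2, 2].
clip(9.2739) = 2.0, clip(-8.4535) = -2.0, clip(-4.2764) = -2.0
Projection = [2.0, -2.0, -2.0]
Squared diffs: [52.9096, 41.6477, 5.182]
Distance = sqrt(99.7393) = 9.987


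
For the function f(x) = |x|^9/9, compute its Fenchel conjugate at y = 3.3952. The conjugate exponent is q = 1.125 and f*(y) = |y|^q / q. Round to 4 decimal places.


The conjugate exponent q satisfies 1/p + 1/q = 1.
p = 9, so q = 9/(9 - 1) = 1.125
|y|^q = 3.3952^1.125 = 3.9557
f*(3.3952) = 3.9557 / 1.125 = 3.5162


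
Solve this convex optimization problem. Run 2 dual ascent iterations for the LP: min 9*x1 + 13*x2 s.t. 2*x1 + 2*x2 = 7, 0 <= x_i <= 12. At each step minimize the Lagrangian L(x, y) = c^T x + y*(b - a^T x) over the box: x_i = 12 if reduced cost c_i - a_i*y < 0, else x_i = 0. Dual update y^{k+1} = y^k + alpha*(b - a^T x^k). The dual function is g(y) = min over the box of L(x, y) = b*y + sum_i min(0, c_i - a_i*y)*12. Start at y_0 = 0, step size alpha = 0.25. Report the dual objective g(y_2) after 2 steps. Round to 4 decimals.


Dual ascent for LP: min 9*x1 + 13*x2, 2*x1 + 2*x2 = 7, 0 <= x_i <= 12
Step 1: y^k = 0.0, reduced costs: (9.0, 13.0)
  x^k = (0.0, 0.0), subgradient = b - a^T x = 7.0
  y^{k+1} = 0.0 + 0.25*7.0 = 1.75
Step 2: y^k = 1.75, reduced costs: (5.5, 9.5)
  x^k = (0.0, 0.0), subgradient = b - a^T x = 7.0
  y^{k+1} = 1.75 + 0.25*7.0 = 3.5
Dual objective at y_2 = 3.5: reduced costs (2.0, 6.0), box minimizer x = (0.0, 0.0)
g(y_2) = b*y + (c1 - a1*y)*x1 + (c2 - a2*y)*x2 = 7*3.5 + 2.0*0.0 + 6.0*0.0 = 24.5 + 0.0 + 0.0 = 24.5


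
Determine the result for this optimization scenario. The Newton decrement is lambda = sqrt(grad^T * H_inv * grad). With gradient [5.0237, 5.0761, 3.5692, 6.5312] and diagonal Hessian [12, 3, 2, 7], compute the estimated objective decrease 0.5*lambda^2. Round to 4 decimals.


Step 1: H is diagonal, so H^(-1) * g = [0.4186, 1.692, 1.7846, 0.933].
Step 2: g^T H^(-1) g = sum_i g_i^2 / H_ii
  = (5.0237)^2/12 + (5.0761)^2/3 + (3.5692)^2/2 + (6.5312)^2/7
  = 2.1031 + 8.5889 + 6.3696 + 6.0938 = 23.1555
Step 3: Objective decrease = 0.5 * g^T H^(-1) g = 11.5777


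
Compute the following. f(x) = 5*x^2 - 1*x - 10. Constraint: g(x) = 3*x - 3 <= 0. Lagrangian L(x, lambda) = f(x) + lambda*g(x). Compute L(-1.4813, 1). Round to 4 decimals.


Step 1: Evaluate f(x).
f(-1.4813) = 5*(-1.4813)^2 - 1*(-1.4813) - 10 = 2.4525
Step 2: Evaluate g(x).
g(-1.4813) = 3*-1.4813 - 3 = -7.4439
Step 3: Compute Lagrangian.
L = 2.4525 + 1*-7.4439 = -4.9914


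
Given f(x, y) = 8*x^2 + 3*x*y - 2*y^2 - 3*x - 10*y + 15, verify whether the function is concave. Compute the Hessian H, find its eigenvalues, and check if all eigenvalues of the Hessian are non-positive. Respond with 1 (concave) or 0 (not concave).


The Hessian of f(x,y) = 8*x^2 + 3*x*y - 2*y^2 - 3*x - 10*y + 15 is:
H = [[16, 3], [3, -4]]
Trace = 16 - 4 = 12
Determinant = 16*-4 - (3)^2 = -73
Discriminant = (12)^2 - 4*-73 = 436.0
Eigenvalues: lambda_1 = -4.4403, lambda_2 = 16.4403
The function is not concave.

0


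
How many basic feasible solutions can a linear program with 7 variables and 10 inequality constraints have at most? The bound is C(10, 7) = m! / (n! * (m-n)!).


Each vertex corresponds to some choice of n active constraints out of m, so the number of vertices is at most C(m, n) = m! / (n!(m-n)!).
m = 10, n = 7
Numerator: 10 * 9 * 8 * 7 * 6 * 5 * 4
Denominator: 7! = 5040
C(10, 7) = 120


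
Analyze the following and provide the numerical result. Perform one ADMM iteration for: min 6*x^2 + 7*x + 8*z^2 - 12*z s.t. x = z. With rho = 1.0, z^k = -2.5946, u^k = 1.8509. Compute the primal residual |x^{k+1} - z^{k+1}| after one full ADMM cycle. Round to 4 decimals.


ADMM iteration with rho = 1.0, z^k = -2.5946, u^k = 1.8509
Step 1: x-update.
Minimize 6*x^2 + 7*x + (1.0/2)*(x + 2.5946 + 1.8509)^2
FOC: (2*6 + 1.0)*x = -7 + 1.0*(-2.5946 - 1.8509)
x^{k+1} = -0.8804
Step 2: z-update.
Minimize 8*z^2 - 12*z + (1.0/2)*(-0.8804 - z + 1.8509)^2
FOC: (2*8 + 1.0)*z = 12 + 1.0*(-0.8804 + 1.8509)
z^{k+1} = 0.763
Step 3: u-update.
u^{k+1} = 1.8509 - 0.8804 - 0.763 = 0.2075
Step 4: Primal residual = |-0.8804 - 0.763| = 1.6434


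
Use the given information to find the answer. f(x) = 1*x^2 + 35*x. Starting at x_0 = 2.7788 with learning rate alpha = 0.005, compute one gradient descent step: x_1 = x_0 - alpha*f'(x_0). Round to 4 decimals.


We compute the gradient at x_0 and apply the update.
f'(x) = 2*x + 35
f'(2.7788) = 2*2.7788 + 35 = 40.5576
x_1 = 2.7788 - 0.005*40.5576 = 2.576


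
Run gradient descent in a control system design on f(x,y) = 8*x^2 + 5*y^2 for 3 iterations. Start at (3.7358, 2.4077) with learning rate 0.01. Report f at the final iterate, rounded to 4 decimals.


Gradient descent on f(x,y) = 8*x^2 + 5*y^2.
Starting point: (3.7358, 2.4077), alpha = 0.01
Step 1: grad_x = 2*8*3.7358 = 59.7728, grad_y = 2*5*2.4077 = 24.077
  x_1 = 3.7358 - 0.01*59.7728 = 3.1381
  y_1 = 2.4077 - 0.01*24.077 = 2.1669
Step 2: grad_x = 2*8*3.1381 = 50.2092, grad_y = 2*5*2.1669 = 21.6693
  x_2 = 3.1381 - 0.01*50.2092 = 2.636
  y_2 = 2.1669 - 0.01*21.6693 = 1.9502
Step 3: grad_x = 2*8*2.636 = 42.1757, grad_y = 2*5*1.9502 = 19.5024
  x_3 = 2.636 - 0.01*42.1757 = 2.2142
  y_3 = 1.9502 - 0.01*19.5024 = 1.7552
f(2.2142, 1.7552) = 8*2.2142^2 + 5*1.7552^2 = 54.6262


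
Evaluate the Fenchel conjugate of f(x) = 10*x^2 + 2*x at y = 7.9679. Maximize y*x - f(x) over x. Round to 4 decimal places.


f*(y) = sup_x {y*x - a*x^2 - b*x} = sup_x {(y-b)*x - a*x^2}
FOC: (y - b) - 2a*x = 0 => x* = (y - b)/(2a)
x* = (7.9679 - 2)/(2*10) = 0.2984
f*(7.9679) = (y-b)^2/(4a) = (7.9679 - 2)^2/(4*10)
= 35.6158/40 = 0.8904


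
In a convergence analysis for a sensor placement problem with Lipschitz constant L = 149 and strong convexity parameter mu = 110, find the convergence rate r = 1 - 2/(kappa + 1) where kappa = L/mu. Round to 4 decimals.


Step 1: Compute the condition number.
kappa = L/mu = 149/110 = 1.3545
Step 2: Compute the convergence rate.
r = 1 - 2/(kappa + 1) = 1 - 2*mu/(L + mu) = (L - mu)/(L + mu) = 39/259 = 0.1506


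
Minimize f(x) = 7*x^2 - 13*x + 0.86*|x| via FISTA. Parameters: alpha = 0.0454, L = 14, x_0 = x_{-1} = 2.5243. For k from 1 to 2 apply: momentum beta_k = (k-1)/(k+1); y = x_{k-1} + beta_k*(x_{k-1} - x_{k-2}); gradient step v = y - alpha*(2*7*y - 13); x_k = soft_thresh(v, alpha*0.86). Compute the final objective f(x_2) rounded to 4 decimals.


FISTA on f(x) = 7*x^2 - 13*x + 0.86*|x|
L = 14, alpha = 0.0454
Iteration 1: beta = 0.0, y = 2.5243 + 0.0*(2.5243 - 2.5243) = 2.5243
  grad(y) = 22.3402, v = y - alpha*grad = 1.5101
  prox(v) = soft_thresh(1.5101, 0.039) = 1.471
Iteration 2: beta = 0.3333, y = 1.471 + 0.3333*(1.471 - 2.5243) = 1.1199
  grad(y) = 2.6788, v = y - alpha*grad = 0.9983
  prox(v) = soft_thresh(0.9983, 0.039) = 0.9593
f(x_2) = 7*0.9593^2 - 13*0.9593 + 0.86*|0.9593| = -5.2042


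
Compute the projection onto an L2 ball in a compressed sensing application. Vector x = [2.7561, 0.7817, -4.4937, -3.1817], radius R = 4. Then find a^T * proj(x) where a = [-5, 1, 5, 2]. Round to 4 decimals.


Step 1: Compute ||x|| (intermediates to 6 decimals).
||x|| = sqrt(2.7561^2 + 0.7817^2 + (-4.4937)^2 + (-3.1817)^2) = 6.206746
Step 2: Project.
Since ||x|| > R, scale = R/||x|| = 4/6.206746 = 0.64446, proj(x) = scale * x
proj(x) = [1.776196, 0.503774, -2.89601, -2.050478]
Step 3: Dot product.
a^T * proj(x) = -5*1.776196 + 1*0.503774 + 5*(-2.89601) + 2*(-2.050478) = -26.9582


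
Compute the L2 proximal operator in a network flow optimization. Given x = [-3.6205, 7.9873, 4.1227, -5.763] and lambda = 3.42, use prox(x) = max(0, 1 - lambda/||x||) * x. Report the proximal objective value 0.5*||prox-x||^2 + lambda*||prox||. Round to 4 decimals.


Step 1: Compute ||x||.
||x|| = 11.2745
Step 2: Compute scaling factor.
scale = max(0, 1 - 3.42/11.2745) = 0.6967
Step 3: prox(x) = [-2.5223, 5.5644, 2.8721, -4.0149]
||prox(x)|| = 7.8545
Step 4: Proximal objective.
0.5*||prox-x||^2 = 5.8482
lambda*||prox|| = 26.8624
Total = 32.7105


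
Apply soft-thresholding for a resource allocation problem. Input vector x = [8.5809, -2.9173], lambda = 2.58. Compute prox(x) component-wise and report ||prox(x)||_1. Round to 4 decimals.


Soft-thresholding with lambda = 2.58:
prox(8.5809) = sign(8.5809)*max(|8.5809| - 2.58, 0) = 6.0009
prox(-2.9173) = sign(-2.9173)*max(|-2.9173| - 2.58, 0) = -0.3373
prox(x) = [6.0009, -0.3373]
||prox(x)||_1 = 6.0009 + 0.3373 = 6.3382


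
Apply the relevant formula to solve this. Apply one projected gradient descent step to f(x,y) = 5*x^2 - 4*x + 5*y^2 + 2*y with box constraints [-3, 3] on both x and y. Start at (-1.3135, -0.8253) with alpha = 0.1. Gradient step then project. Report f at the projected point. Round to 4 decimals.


Step 1: Compute gradient at (-1.3135, -0.8253).
grad_x = 2*5*-1.3135 - 4 = -17.135
grad_y = 2*5*-0.8253 + 2 = -6.253
Step 2: Gradient step.
x_raw = -1.3135 - 0.1*-17.135 = 0.4
y_raw = -0.8253 - 0.1*-6.253 = -0.2
Step 3: Project onto [-3, 3].
x_proj = clip(0.4) = 0.4
y_proj = clip(-0.2) = -0.2
Step 4: Evaluate f.
f(0.4, -0.2) = -1.0


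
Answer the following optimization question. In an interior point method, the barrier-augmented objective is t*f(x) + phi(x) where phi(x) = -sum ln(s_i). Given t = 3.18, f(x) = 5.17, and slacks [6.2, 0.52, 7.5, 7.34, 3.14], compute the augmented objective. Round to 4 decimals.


Step 1: Compute log-barrier.
ln values: [1.8245, -0.6539, 2.0149, 1.9933, 1.1442]
phi = -(1.8245 - 0.6539 + 2.0149 + 1.9933 + 1.1442) = -6.3231
Step 2: Compute augmented objective.
t*f(x) = 3.18*5.17 = 16.4406
Total = 16.4406 - 6.3231 = 10.1175


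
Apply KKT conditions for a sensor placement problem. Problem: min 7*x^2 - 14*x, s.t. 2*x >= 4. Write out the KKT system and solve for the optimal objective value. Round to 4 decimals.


Step 1: Try lambda = 0 (constraint inactive).
x_unc = 14/(2*7) = 1.0
Check: 2*1.0 = 2.0 < 4 -- violated!
Step 2: Constraint must be active: 2*x = 4
x* = 4/2 = 2.0
lambda = (2*7*2.0 - 14)/2 = 7.0
Step 3: Compute optimal value.
f(x*) = 7*2.0^2 - 14*2.0 = 0.0


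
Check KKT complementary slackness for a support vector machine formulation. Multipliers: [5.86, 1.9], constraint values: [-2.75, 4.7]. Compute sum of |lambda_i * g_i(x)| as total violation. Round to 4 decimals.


KKT complementary slackness check:
lambda_1 * g_1 = 5.86 * -2.75 = -16.115
lambda_2 * g_2 = 1.9 * 4.7 = 8.93
Total violation = 16.115 + 8.93 = 25.045


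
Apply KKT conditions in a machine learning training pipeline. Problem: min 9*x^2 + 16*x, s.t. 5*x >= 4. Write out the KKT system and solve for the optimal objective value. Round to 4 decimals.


Step 1: Try lambda = 0 (constraint inactive).
x_unc = -16/(2*9) = -0.8889
Check: 5*-0.8889 = -4.4445 < 4 -- violated!
Step 2: Constraint must be active: 5*x = 4
x* = 4/5 = 0.8
lambda = (2*9*0.8 + 16)/5 = 6.08
Step 3: Compute optimal value.
f(x*) = 9*0.8^2 + 16*0.8 = 18.56


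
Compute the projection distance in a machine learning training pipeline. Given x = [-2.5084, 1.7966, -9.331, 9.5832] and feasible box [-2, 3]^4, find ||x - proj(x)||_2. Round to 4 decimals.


Project each component onto [-2, 3].
clip(-2.5084) = -2.0, clip(1.7966) = 1.7966, clip(-9.331) = -2.0, clip(9.5832) = 3.0
Projection = [-2.0, 1.7966, -2.0, 3.0]
Squared diffs: [0.2585, 0.0, 53.7436, 43.3385]
Distance = sqrt(97.3406) = 9.8661


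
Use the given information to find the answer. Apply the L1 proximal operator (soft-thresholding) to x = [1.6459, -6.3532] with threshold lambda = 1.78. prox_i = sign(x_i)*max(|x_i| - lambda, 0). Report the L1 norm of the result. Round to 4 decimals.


Soft-thresholding with lambda = 1.78:
prox(1.6459) = sign(1.6459)*max(|1.6459| - 1.78, 0) = 0.0
prox(-6.3532) = sign(-6.3532)*max(|-6.3532| - 1.78, 0) = -4.5732
prox(x) = [0.0, -4.5732]
||prox(x)||_1 = 0.0 + 4.5732 = 4.5732


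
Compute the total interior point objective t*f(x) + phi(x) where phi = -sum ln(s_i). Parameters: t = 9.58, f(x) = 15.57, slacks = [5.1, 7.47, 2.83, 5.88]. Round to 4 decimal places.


Step 1: Compute log-barrier.
ln values: [1.6292, 2.0109, 1.0403, 1.7716]
phi = -(1.6292 + 2.0109 + 1.0403 + 1.7716) = -6.452
Step 2: Compute augmented objective.
t*f(x) = 9.58*15.57 = 149.1606
Total = 149.1606 - 6.452 = 142.7086


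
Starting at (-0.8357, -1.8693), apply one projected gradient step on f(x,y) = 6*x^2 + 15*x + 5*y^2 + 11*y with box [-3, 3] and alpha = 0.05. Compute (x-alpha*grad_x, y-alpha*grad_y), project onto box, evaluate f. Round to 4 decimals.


Step 1: Compute gradient at (-0.8357, -1.8693).
grad_x = 2*6*-0.8357 + 15 = 4.9716
grad_y = 2*5*-1.8693 + 11 = -7.693
Step 2: Gradient step.
x_raw = -0.8357 - 0.05*4.9716 = -1.0843
y_raw = -1.8693 - 0.05*-7.693 = -1.4847
Step 3: Project onto [-3, 3].
x_proj = clip(-1.0843) = -1.0843
y_proj = clip(-1.4847) = -1.4847
Step 4: Evaluate f.
f(-1.0843, -1.4847) = -14.5204


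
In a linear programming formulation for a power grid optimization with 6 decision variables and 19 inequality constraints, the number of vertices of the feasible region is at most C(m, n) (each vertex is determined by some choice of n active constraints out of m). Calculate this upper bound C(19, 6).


Each vertex corresponds to some choice of n active constraints out of m, so the number of vertices is at most C(m, n) = m! / (n!(m-n)!).
m = 19, n = 6
Numerator: 19 * 18 * 17 * 16 * 15 * 14
Denominator: 6! = 720
C(19, 6) = 27132


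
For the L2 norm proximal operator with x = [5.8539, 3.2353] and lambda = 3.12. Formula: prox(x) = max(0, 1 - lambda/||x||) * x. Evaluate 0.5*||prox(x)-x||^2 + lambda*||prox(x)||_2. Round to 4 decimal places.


Step 1: Compute ||x||.
||x|| = 6.6884
Step 2: Compute scaling factor.
scale = max(0, 1 - 3.12/6.6884) = 0.5335
Step 3: prox(x) = [3.1232, 1.7261]
||prox(x)|| = 3.5684
Step 4: Proximal objective.
0.5*||prox-x||^2 = 4.8672
lambda*||prox|| = 11.1334
Total = 16.0008


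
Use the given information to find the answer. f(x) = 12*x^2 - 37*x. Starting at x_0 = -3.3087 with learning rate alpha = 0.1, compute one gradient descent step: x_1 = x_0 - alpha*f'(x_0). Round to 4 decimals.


We compute the gradient at x_0 and apply the update.
f'(x) = 24*x - 37
f'(-3.3087) = 24*-3.3087 - 37 = -116.4088
x_1 = -3.3087 - 0.1*-116.4088 = 8.3322


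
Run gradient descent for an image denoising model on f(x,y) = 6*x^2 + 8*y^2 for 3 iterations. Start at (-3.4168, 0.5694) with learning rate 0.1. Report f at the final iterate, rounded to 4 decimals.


Gradient descent on f(x,y) = 6*x^2 + 8*y^2.
Starting point: (-3.4168, 0.5694), alpha = 0.1
Step 1: grad_x = 2*6*-3.4168 = -41.0016, grad_y = 2*8*0.5694 = 9.1104
  x_1 = -3.4168 - 0.1*-41.0016 = 0.6834
  y_1 = 0.5694 - 0.1*9.1104 = -0.3416
Step 2: grad_x = 2*6*0.6834 = 8.2003, grad_y = 2*8*-0.3416 = -5.4662
  x_2 = 0.6834 - 0.1*8.2003 = -0.1367
  y_2 = -0.3416 - 0.1*-5.4662 = 0.205
Step 3: grad_x = 2*6*-0.1367 = -1.6401, grad_y = 2*8*0.205 = 3.2797
  x_3 = -0.1367 - 0.1*-1.6401 = 0.0273
  y_3 = 0.205 - 0.1*3.2797 = -0.123
f(0.0273, -0.123) = 6*0.0273^2 + 8*(-0.123)^2 = 0.1255


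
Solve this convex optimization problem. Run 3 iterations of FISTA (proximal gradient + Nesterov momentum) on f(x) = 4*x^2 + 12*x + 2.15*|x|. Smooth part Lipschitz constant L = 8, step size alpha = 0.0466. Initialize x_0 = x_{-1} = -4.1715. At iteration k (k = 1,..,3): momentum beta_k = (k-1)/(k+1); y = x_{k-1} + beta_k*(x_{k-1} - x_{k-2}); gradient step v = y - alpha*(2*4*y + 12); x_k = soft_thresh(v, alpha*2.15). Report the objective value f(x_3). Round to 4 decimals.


FISTA on f(x) = 4*x^2 + 12*x + 2.15*|x|
L = 8, alpha = 0.0466
Iteration 1: beta = 0.0, y = -4.1715 + 0.0*(-4.1715 + 4.1715) = -4.1715
  grad(y) = -21.372, v = y - alpha*grad = -3.1756
  prox(v) = soft_thresh(-3.1756, 0.1002) = -3.0754
Iteration 2: beta = 0.3333, y = -3.0754 + 0.3333*(-3.0754 + 4.1715) = -2.71
  grad(y) = -9.68, v = y - alpha*grad = -2.2589
  prox(v) = soft_thresh(-2.2589, 0.1002) = -2.1587
Iteration 3: beta = 0.5, y = -2.1587 + 0.5*(-2.1587 + 3.0754) = -1.7004
  grad(y) = -1.6032, v = y - alpha*grad = -1.6257
  prox(v) = soft_thresh(-1.6257, 0.1002) = -1.5255
f(x_3) = 4*(-1.5255)^2 + 12*(-1.5255) + 2.15*|-1.5255| = -5.7176


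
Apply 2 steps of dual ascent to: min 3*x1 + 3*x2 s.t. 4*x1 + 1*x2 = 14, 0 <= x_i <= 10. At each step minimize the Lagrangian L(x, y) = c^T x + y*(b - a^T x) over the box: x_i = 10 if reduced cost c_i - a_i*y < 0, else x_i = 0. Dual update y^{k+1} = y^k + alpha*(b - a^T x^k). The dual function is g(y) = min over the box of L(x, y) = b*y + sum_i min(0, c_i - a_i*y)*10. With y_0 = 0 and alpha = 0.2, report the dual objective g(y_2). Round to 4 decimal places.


Dual ascent for LP: min 3*x1 + 3*x2, 4*x1 + 1*x2 = 14, 0 <= x_i <= 10
Step 1: y^k = 0.0, reduced costs: (3.0, 3.0)
  x^k = (0.0, 0.0), subgradient = b - a^T x = 14.0
  y^{k+1} = 0.0 + 0.2*14.0 = 2.8
Step 2: y^k = 2.8, reduced costs: (-8.2, 0.2)
  x^k = (10.0, 0.0), subgradient = b - a^T x = -26.0
  y^{k+1} = 2.8 + 0.2*-26.0 = -2.4
Dual objective at y_2 = -2.4: reduced costs (12.6, 5.4), box minimizer x = (0.0, 0.0)
g(y_2) = b*y + (c1 - a1*y)*x1 + (c2 - a2*y)*x2 = 14*(-2.4) + 12.6*0.0 + 5.4*0.0 = -33.6 + 0.0 + 0.0 = -33.6


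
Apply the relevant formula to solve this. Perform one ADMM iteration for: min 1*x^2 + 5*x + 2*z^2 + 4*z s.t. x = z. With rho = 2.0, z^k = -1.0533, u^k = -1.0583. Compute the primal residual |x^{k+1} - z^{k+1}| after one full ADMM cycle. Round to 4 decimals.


ADMM iteration with rho = 2.0, z^k = -1.0533, u^k = -1.0583
Step 1: x-update.
Minimize 1*x^2 + 5*x + (2.0/2)*(x + 1.0533 - 1.0583)^2
FOC: (2*1 + 2.0)*x = -5 + 2.0*(-1.0533 + 1.0583)
x^{k+1} = -1.2475
Step 2: z-update.
Minimize 2*z^2 + 4*z + (2.0/2)*(-1.2475 - z - 1.0583)^2
FOC: (2*2 + 2.0)*z = -4 + 2.0*(-1.2475 - 1.0583)
z^{k+1} = -1.4353
Step 3: u-update.
u^{k+1} = -1.0583 - 1.2475 + 1.4353 = -0.8705
Step 4: Primal residual = |-1.2475 + 1.4353| = 0.1878


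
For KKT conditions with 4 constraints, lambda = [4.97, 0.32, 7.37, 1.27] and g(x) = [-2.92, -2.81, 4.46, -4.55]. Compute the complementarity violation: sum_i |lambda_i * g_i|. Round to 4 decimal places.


KKT complementary slackness check:
lambda_1 * g_1 = 4.97 * -2.92 = -14.5124
lambda_2 * g_2 = 0.32 * -2.81 = -0.8992
lambda_3 * g_3 = 7.37 * 4.46 = 32.8702
lambda_4 * g_4 = 1.27 * -4.55 = -5.7785
Total violation = 14.5124 + 0.8992 + 32.8702 + 5.7785 = 54.0603


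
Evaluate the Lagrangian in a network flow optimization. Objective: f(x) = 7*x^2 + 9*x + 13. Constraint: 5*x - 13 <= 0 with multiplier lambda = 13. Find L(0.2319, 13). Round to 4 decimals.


Step 1: Evaluate f(x).
f(0.2319) = 7*0.2319^2 + 9*0.2319 + 13 = 15.4635
Step 2: Evaluate g(x).
g(0.2319) = 5*0.2319 - 13 = -11.8405
Step 3: Compute Lagrangian.
L = 15.4635 + 13*-11.8405 = -138.463


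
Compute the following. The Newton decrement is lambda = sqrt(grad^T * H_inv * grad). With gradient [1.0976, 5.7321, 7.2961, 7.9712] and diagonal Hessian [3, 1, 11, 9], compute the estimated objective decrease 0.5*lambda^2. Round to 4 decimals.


Step 1: H is diagonal, so H^(-1) * g = [0.3659, 5.7321, 0.6633, 0.8857].
Step 2: g^T H^(-1) g = sum_i g_i^2 / H_ii
  = (1.0976)^2/3 + (5.7321)^2/1 + (7.2961)^2/11 + (7.9712)^2/9
  = 0.4016 + 32.857 + 4.8394 + 7.06 = 45.1579
Step 3: Objective decrease = 0.5 * g^T H^(-1) g = 22.579


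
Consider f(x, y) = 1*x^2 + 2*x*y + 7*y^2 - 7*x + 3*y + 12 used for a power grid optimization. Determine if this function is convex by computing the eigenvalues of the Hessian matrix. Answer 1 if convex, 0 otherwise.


The Hessian of f(x,y) = 1*x^2 + 2*x*y + 7*y^2 - 7*x + 3*y + 12 is:
H = [[2, 2], [2, 14]]
Trace = 2 + 14 = 16
Determinant = 2*14 - (2)^2 = 24
Discriminant = (16)^2 - 4*24 = 160.0
Eigenvalues: lambda_1 = 1.6754, lambda_2 = 14.3246
The function is convex.

1


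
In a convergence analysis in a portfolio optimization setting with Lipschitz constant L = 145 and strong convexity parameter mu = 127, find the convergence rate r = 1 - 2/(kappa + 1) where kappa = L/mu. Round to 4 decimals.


Step 1: Compute the condition number.
kappa = L/mu = 145/127 = 1.1417
Step 2: Compute the convergence rate.
r = 1 - 2/(kappa + 1) = 1 - 2*mu/(L + mu) = (L - mu)/(L + mu) = 18/272 = 0.0662


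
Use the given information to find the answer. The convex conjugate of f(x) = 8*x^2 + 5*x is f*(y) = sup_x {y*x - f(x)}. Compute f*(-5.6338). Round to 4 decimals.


f*(y) = sup_x {y*x - a*x^2 - b*x} = sup_x {(y-b)*x - a*x^2}
FOC: (y - b) - 2a*x = 0 => x* = (y - b)/(2a)
x* = (-5.6338 - 5)/(2*8) = -0.6646
f*(-5.6338) = (y-b)^2/(4a) = (-5.6338 - 5)^2/(4*8)
= 113.0777/32 = 3.5337


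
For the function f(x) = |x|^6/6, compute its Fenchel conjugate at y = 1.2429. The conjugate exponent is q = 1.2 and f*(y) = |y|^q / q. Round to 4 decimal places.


The conjugate exponent q satisfies 1/p + 1/q = 1.
p = 6, so q = 6/(6 - 1) = 1.2
|y|^q = 1.2429^1.2 = 1.2981
f*(1.2429) = 1.2981 / 1.2 = 1.0818


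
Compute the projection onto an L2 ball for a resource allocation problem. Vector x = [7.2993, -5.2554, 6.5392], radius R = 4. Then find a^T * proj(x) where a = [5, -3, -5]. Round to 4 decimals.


Step 1: Compute ||x|| (intermediates to 6 decimals).
||x|| = sqrt(7.2993^2 + (-5.2554)^2 + 6.5392^2) = 11.120258
Step 2: Project.
Since ||x|| > R, scale = R/||x|| = 4/11.120258 = 0.359704, proj(x) = scale * x
proj(x) = [2.625587, -1.890388, 2.352176]
Step 3: Dot product.
a^T * proj(x) = 5*2.625587 - 3*(-1.890388) - 5*2.352176 = 7.0382


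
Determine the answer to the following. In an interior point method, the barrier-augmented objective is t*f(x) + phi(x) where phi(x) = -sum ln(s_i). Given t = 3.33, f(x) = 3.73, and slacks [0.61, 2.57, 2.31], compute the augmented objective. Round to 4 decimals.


Step 1: Compute log-barrier.
ln values: [-0.4943, 0.9439, 0.8372]
phi = -(-0.4943 + 0.9439 + 0.8372) = -1.2869
Step 2: Compute augmented objective.
t*f(x) = 3.33*3.73 = 12.4209
Total = 12.4209 - 1.2869 = 11.134


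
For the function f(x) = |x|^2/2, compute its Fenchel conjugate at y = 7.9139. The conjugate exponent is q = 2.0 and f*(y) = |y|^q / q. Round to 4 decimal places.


The conjugate exponent q satisfies 1/p + 1/q = 1.
p = 2, so q = 2/(2 - 1) = 2.0
|y|^q = 7.9139^2.0 = 62.6298
f*(7.9139) = 62.6298 / 2.0 = 31.3149


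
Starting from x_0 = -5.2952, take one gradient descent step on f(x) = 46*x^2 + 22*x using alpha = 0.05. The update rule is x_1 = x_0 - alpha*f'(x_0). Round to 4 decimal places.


We compute the gradient at x_0 and apply the update.
f'(x) = 92*x + 22
f'(-5.2952) = 92*-5.2952 + 22 = -465.1584
x_1 = -5.2952 - 0.05*-465.1584 = 17.9627


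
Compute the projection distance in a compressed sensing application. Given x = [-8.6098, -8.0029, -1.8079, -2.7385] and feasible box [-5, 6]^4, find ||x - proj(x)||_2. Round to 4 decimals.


Project each component onto [-5, 6].
clip(-8.6098) = -5.0, clip(-8.0029) = -5.0, clip(-1.8079) = -1.8079, clip(-2.7385) = -2.7385
Projection = [-5.0, -5.0, -1.8079, -2.7385]
Squared diffs: [13.0307, 9.0174, 0.0, 0.0]
Distance = sqrt(22.0481) = 4.6955


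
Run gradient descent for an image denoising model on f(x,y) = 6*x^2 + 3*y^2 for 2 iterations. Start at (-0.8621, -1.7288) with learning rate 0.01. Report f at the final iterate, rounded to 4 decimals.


Gradient descent on f(x,y) = 6*x^2 + 3*y^2.
Starting point: (-0.8621, -1.7288), alpha = 0.01
Step 1: grad_x = 2*6*-0.8621 = -10.3452, grad_y = 2*3*-1.7288 = -10.3728
  x_1 = -0.8621 - 0.01*-10.3452 = -0.7586
  y_1 = -1.7288 - 0.01*-10.3728 = -1.6251
Step 2: grad_x = 2*6*-0.7586 = -9.1038, grad_y = 2*3*-1.6251 = -9.7504
  x_2 = -0.7586 - 0.01*-9.1038 = -0.6676
  y_2 = -1.6251 - 0.01*-9.7504 = -1.5276
f(-0.6676, -1.5276) = 6*(-0.6676)^2 + 3*(-1.5276)^2 = 9.6746


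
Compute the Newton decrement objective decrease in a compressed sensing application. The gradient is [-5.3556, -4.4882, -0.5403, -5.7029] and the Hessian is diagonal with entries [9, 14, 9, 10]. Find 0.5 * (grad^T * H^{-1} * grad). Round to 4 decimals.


Step 1: H is diagonal, so H^(-1) * g = [-0.5951, -0.3206, -0.06, -0.5703].
Step 2: g^T H^(-1) g = sum_i g_i^2 / H_ii
  = (-5.3556)^2/9 + (-4.4882)^2/14 + (-0.5403)^2/9 + (-5.7029)^2/10
  = 3.1869 + 1.4389 + 0.0324 + 3.2523 = 7.9105
Step 3: Objective decrease = 0.5 * g^T H^(-1) g = 3.9553
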